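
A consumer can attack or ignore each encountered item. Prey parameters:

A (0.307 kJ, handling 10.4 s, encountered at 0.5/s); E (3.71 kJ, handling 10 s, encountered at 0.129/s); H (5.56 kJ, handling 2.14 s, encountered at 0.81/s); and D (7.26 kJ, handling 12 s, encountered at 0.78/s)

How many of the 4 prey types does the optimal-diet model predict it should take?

Profitabilities (E/h, kJ/s): H 2.6, D 0.605, E 0.371, A 0.0295. Add prey in this order while the next type's profitability exceeds the intake rate on those already taken.
Rate on top 1: 1.648. D: 0.605 < 1.648 → exclude; stop.
Optimal diet: H — 1 of 4 types.

1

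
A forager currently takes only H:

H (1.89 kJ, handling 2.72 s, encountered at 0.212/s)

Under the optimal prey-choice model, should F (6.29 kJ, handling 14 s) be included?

Current rate: (0.212×1.89)/(1 + 0.212×2.72) = 0.2541 kJ/s.
F: E/h = 6.29/14 = 0.4493 kJ/s.
0.4493 > 0.2541, so adding F raises the average — include it.

Yes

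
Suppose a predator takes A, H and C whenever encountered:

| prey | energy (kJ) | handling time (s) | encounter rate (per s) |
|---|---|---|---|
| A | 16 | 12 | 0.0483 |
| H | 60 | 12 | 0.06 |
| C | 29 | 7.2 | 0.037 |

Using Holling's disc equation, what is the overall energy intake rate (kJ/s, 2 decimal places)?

2.12 kJ/s

R = (0.0483×16 + 0.06×60 + 0.037×29) / (1 + 0.0483×12 + 0.06×12 + 0.037×7.2) = 5.446/2.566 = 2.122 kJ/s.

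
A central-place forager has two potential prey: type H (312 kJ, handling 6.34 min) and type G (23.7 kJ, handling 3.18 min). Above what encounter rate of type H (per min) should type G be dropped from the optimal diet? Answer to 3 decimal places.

0.028 per min

At the threshold, the rate on type H alone equals the profitability of type G: λ·312/(1 + λ·6.34) = 23.7/3.18 = 7.453.
Rearranging, λ(312 − 7.453×6.34) = 7.453, so λ = 7.453/264.7 = 0.02815 per min.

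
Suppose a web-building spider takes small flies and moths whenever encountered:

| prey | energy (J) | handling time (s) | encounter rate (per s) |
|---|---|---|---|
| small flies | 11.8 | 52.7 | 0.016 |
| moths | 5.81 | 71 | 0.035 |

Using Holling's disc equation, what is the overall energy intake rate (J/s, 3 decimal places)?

0.091 J/s

R = Σλ_iE_i / (1 + Σλ_ih_i)
Numerator: 0.016×11.8 + 0.035×5.81 = 0.3921
Denominator: 1 + 0.016×52.7 + 0.035×71 = 4.328
R = 0.3921/4.328 = 0.0906 J/s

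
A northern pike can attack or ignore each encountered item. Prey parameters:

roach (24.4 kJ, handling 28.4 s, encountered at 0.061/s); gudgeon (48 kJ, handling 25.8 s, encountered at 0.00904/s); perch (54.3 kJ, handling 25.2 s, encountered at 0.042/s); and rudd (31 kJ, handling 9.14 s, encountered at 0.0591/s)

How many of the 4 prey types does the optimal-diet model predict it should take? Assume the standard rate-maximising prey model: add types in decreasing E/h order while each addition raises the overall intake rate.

3

Rank by E/h (kJ/s): rudd 3.39, perch 2.15, gudgeon 1.86, roach 0.859. Include each in turn until the next type's E/h falls below the running intake rate.
Rate on top 1: 1.19. perch: 2.15 > 1.19 → include.
Rate on top 2: 1.583. gudgeon: 1.86 > 1.583 → include.
Rate on top 3: 1.606. roach: 0.859 < 1.606 → exclude; stop.
Optimal diet: rudd, perch, gudgeon — 3 of 4 types.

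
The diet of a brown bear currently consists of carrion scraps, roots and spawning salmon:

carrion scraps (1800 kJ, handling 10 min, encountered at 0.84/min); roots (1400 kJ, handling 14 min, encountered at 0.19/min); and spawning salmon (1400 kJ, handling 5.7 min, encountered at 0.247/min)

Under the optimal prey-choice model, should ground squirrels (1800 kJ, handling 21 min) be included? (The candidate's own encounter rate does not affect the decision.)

No

Intake rate on the current diet: R = (0.84×1800 + 0.19×1400 + 0.247×1400) / (1 + 0.84×10 + 0.19×14 + 0.247×5.7) = 2124/13.47 = 157.7 kJ/min.
Profitability of ground squirrels: 1800/21 = 85.71 kJ/min.
85.71 < 157.7, so adding ground squirrels would lower the average — exclude it.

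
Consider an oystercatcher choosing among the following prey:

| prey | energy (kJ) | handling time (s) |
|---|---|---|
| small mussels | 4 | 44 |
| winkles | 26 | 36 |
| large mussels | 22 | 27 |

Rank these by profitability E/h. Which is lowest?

small mussels

Profitability E/h (kJ/s): small mussels = 4/44 = 0.0909, winkles = 26/36 = 0.722, large mussels = 22/27 = 0.815.
Ranked: large mussels > winkles > small mussels.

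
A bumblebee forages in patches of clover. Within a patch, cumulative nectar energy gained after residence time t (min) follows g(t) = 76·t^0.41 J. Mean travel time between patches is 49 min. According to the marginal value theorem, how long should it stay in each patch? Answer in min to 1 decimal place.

34.1 min

By the marginal value theorem, leave when the instantaneous gain rate g'(t) equals the habitat-wide average g(t)/(T + t).
g'(t) = 0.41·76·t^-0.59. Setting 0.41·76·t^-0.59 = 76·t^0.41/(49+t) gives 0.41(49+t) = t, so 0.59·t = 0.41×49.
t* = 0.41×49/0.59 = 34.05 min.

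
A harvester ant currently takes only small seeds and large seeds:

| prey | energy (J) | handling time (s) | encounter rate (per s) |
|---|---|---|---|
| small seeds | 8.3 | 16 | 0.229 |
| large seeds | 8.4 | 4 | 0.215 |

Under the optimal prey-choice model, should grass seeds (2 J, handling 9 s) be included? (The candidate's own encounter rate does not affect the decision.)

No

Current rate: (0.229×8.3 + 0.215×8.4)/(1 + 0.229×16 + 0.215×4) = 0.671 J/s.
grass seeds: E/h = 2/9 = 0.2222 J/s.
Since 0.2222 < R, time spent handling grass seeds is better spent searching.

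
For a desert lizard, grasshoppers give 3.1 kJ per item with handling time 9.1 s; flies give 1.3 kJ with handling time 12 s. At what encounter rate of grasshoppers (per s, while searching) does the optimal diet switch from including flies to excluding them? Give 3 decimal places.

The zero-one rule: include flies iff E₂/h₂ > λE₁/(1+λh₁). Equality gives the switch point.
λE₁h₂ = E₂ + λE₂h₁ ⇒ λ = E₂/(E₁h₂ − E₂h₁) = 1.3/(37.2 − 11.83) = 0.05124 per s.

0.051 per s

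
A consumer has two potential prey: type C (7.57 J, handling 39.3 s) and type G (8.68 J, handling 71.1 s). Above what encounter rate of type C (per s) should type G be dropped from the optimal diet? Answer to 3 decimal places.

0.044 per s

Drop type G once their profitability E₂/h₂ falls below the rate achievable on type C alone: E₂/h₂ = λE₁/(1 + λh₁).
Solve for λ: λE₁h₂ = E₂(1 + λh₁) → λ(E₁h₂ − E₂h₁) = E₂ → λ = E₂/(E₁h₂ − E₂h₁).
λ = 8.68/(7.57×71.1 − 8.68×39.3) = 8.68/197.1 = 0.04404 per s.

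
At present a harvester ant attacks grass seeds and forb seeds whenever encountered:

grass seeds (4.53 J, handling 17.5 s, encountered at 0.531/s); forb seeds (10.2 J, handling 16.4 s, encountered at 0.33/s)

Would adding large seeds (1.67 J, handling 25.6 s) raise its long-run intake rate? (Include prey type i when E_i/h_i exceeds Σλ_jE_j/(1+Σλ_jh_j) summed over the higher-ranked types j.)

No

Intake rate on the current diet: R = (0.531×4.53 + 0.33×10.2) / (1 + 0.531×17.5 + 0.33×16.4) = 5.771/15.7 = 0.3675 J/s.
Profitability of large seeds: 1.67/25.6 = 0.06523 J/s.
0.06523 < 0.3675, so adding large seeds would lower the average — exclude it.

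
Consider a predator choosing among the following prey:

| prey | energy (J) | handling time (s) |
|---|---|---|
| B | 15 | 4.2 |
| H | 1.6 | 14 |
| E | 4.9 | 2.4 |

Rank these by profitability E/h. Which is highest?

B

Profitability E/h (J/s): B = 15/4.2 = 3.57, H = 1.6/14 = 0.114, E = 4.9/2.4 = 2.04.
Ranked: B > E > H.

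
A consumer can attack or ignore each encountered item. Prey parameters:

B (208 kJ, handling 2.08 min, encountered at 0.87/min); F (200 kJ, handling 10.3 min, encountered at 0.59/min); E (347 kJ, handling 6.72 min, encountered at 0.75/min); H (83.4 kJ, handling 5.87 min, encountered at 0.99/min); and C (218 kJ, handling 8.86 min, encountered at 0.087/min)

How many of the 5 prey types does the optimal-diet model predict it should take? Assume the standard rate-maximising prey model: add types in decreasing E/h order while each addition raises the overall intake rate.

1

E/h in descending order: B 100, E 51.6, C 24.6, F 19.4, H 14.2 kJ/min. The optimal diet is the largest prefix of this list for which every included type satisfies E_i/h_i > R on the types above it.
Rate on top 1: 64.41. E: 51.6 < 64.41 → exclude; stop.
Optimal diet: B — 1 of 5 types.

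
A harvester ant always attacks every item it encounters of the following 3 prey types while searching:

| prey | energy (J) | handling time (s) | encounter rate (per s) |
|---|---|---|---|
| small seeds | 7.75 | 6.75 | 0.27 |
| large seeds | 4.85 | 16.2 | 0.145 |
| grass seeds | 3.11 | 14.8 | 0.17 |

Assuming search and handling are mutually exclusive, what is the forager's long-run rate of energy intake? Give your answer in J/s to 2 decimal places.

Energy encountered per unit search time: 0.27×7.75 + 0.145×4.85 + 0.17×3.11 = 3.324 J/s.
Handling time per unit search time: 0.27×6.75 + 0.145×16.2 + 0.17×14.8 = 6.688.
Rate = 3.324/(1 + 6.688) = 0.4324 J/s.

0.43 J/s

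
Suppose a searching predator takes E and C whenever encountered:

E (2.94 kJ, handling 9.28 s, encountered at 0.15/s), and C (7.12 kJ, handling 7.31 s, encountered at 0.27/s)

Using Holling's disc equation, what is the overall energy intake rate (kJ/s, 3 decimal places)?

0.541 kJ/s

R = (0.15×2.94 + 0.27×7.12) / (1 + 0.15×9.28 + 0.27×7.31) = 2.363/4.366 = 0.5414 kJ/s.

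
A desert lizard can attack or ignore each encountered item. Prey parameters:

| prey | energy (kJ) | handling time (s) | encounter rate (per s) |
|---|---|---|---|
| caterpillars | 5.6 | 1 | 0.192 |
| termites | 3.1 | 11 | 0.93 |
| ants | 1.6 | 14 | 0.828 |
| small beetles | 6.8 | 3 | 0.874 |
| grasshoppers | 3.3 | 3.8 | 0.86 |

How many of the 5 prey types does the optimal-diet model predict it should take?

Rank by E/h (kJ/s): caterpillars 5.6, small beetles 2.27, grasshoppers 0.868, termites 0.282, ants 0.114. Include each in turn until the next type's E/h falls below the running intake rate.
Rate on top 1: 0.902. small beetles: 2.27 > 0.902 → include.
Rate on top 2: 1.84. grasshoppers: 0.868 < 1.84 → exclude; stop.
Optimal diet: caterpillars, small beetles — 2 of 5 types.

2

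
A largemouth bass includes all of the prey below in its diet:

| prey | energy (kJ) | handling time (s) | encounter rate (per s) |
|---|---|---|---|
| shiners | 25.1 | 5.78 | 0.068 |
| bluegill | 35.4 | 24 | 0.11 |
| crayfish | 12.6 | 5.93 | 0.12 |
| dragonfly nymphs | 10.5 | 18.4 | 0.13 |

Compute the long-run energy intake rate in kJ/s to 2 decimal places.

R = (0.068×25.1 + 0.11×35.4 + 0.12×12.6 + 0.13×10.5) / (1 + 0.068×5.78 + 0.11×24 + 0.12×5.93 + 0.13×18.4) = 8.478/7.137 = 1.188 kJ/s.

1.19 kJ/s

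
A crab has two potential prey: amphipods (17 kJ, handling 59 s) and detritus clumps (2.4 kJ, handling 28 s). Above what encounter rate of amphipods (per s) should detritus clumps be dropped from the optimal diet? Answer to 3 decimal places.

0.007 per s

Drop detritus clumps once their profitability E₂/h₂ falls below the rate achievable on amphipods alone: E₂/h₂ = λE₁/(1 + λh₁).
Solve for λ: λE₁h₂ = E₂(1 + λh₁) → λ(E₁h₂ − E₂h₁) = E₂ → λ = E₂/(E₁h₂ − E₂h₁).
λ = 2.4/(17×28 − 2.4×59) = 2.4/334.4 = 0.007177 per s.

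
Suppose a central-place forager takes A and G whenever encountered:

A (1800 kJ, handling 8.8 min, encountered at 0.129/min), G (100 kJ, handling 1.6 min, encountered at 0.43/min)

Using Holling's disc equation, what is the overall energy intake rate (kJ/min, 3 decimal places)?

97.478 kJ/min

Energy encountered per unit search time: 0.129×1800 + 0.43×100 = 275.2 kJ/min.
Handling time per unit search time: 0.129×8.8 + 0.43×1.6 = 1.823.
Rate = 275.2/(1 + 1.823) = 97.48 kJ/min.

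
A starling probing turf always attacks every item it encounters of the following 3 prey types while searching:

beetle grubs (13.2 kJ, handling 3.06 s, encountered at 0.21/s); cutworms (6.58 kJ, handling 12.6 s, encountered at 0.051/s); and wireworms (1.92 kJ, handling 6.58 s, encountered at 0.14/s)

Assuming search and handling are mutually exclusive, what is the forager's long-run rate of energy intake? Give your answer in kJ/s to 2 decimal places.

R = (0.21×13.2 + 0.051×6.58 + 0.14×1.92) / (1 + 0.21×3.06 + 0.051×12.6 + 0.14×6.58) = 3.376/3.206 = 1.053 kJ/s.

1.05 kJ/s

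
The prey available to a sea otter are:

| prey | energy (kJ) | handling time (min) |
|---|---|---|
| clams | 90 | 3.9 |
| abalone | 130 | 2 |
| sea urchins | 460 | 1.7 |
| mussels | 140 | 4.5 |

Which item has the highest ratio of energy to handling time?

Profitability E/h (kJ/min): clams = 90/3.9 = 23.1, abalone = 130/2 = 65, sea urchins = 460/1.7 = 271, mussels = 140/4.5 = 31.1.
Ranked: sea urchins > abalone > mussels > clams.

sea urchins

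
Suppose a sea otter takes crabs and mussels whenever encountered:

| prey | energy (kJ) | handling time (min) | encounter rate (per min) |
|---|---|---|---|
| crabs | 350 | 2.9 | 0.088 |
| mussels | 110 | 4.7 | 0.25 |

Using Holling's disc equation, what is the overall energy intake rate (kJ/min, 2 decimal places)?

23.99 kJ/min

Energy encountered per unit search time: 0.088×350 + 0.25×110 = 58.3 kJ/min.
Handling time per unit search time: 0.088×2.9 + 0.25×4.7 = 1.43.
Rate = 58.3/(1 + 1.43) = 23.99 kJ/min.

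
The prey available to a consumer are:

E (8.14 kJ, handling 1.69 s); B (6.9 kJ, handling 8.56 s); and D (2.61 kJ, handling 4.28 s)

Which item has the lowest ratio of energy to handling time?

Profitability E/h (kJ/s): E = 8.14/1.69 = 4.82, B = 6.9/8.56 = 0.806, D = 2.61/4.28 = 0.61.
Ranked: E > B > D.

D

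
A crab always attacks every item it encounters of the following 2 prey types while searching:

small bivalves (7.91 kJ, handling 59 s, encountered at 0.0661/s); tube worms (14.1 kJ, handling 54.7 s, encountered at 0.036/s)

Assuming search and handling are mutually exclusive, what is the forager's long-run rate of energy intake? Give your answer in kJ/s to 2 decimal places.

R = Σλ_iE_i / (1 + Σλ_ih_i)
Numerator: 0.0661×7.91 + 0.036×14.1 = 1.03
Denominator: 1 + 0.0661×59 + 0.036×54.7 = 6.869
R = 1.03/6.869 = 0.15 kJ/s

0.15 kJ/s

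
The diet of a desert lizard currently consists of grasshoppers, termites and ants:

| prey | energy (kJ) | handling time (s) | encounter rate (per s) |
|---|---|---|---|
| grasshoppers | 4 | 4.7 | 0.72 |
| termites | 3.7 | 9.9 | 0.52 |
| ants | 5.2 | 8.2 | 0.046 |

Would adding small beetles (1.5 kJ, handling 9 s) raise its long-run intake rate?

No

Intake rate on the current diet: R = (0.72×4 + 0.52×3.7 + 0.046×5.2) / (1 + 0.72×4.7 + 0.52×9.9 + 0.046×8.2) = 5.043/9.909 = 0.5089 kJ/s.
small beetles: E/h = 1.5/9 = 0.1667 kJ/s.
Since 0.1667 < R, time spent handling small beetles is better spent searching.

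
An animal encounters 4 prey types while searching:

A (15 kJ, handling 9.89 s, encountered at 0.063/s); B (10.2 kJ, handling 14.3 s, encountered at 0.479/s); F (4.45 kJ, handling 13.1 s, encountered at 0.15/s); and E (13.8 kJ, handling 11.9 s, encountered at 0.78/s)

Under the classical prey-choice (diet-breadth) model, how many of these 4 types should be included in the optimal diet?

Profitabilities (E/h, kJ/s): A 1.52, E 1.16, B 0.713, F 0.34. Add prey in this order while the next type's profitability exceeds the intake rate on those already taken.
Rate on top 1: 0.5822. E: 1.16 > 0.5822 → include.
Rate on top 2: 1.074. B: 0.713 < 1.074 → exclude; stop.
Optimal diet: A, E — 2 of 4 types.

2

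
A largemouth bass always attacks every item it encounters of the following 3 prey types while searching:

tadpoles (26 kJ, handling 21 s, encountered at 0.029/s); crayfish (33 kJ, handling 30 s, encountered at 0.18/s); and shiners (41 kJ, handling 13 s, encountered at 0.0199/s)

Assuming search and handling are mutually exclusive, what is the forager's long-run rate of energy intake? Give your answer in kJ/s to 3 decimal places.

1.033 kJ/s

Energy encountered per unit search time: 0.029×26 + 0.18×33 + 0.0199×41 = 7.51 kJ/s.
Handling time per unit search time: 0.029×21 + 0.18×30 + 0.0199×13 = 6.268.
Rate = 7.51/(1 + 6.268) = 1.033 kJ/s.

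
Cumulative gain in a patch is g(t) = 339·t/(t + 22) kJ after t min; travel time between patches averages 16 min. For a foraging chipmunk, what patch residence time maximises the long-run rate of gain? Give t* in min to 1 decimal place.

Optimal t* satisfies g'(t*) = g(t*)/(T + t*).
g'(t) = 339·22/(t + 22)². Setting 339·22/(t+22)² = 339t/[(t+22)(16+t)] gives 22(16+t) = t(t+22), so t² = 22×16 = 352.
t* = √352 = 18.76 min.

18.8 min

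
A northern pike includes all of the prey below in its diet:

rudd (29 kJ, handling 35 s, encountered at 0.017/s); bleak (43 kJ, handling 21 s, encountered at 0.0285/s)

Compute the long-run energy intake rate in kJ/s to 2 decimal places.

0.78 kJ/s

R = (0.017×29 + 0.0285×43) / (1 + 0.017×35 + 0.0285×21) = 1.719/2.194 = 0.7835 kJ/s.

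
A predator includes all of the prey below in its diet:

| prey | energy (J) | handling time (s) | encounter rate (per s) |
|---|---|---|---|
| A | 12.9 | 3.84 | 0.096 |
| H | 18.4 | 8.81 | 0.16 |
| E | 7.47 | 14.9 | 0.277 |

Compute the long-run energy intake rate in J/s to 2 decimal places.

0.91 J/s

R = (0.096×12.9 + 0.16×18.4 + 0.277×7.47) / (1 + 0.096×3.84 + 0.16×8.81 + 0.277×14.9) = 6.252/6.906 = 0.9053 J/s.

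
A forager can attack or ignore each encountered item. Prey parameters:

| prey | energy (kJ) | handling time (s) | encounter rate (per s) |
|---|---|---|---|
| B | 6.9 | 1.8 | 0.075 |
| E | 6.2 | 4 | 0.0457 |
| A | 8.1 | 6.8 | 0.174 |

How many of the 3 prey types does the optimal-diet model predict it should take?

E/h in descending order: B 3.83, E 1.55, A 1.19 kJ/s. The optimal diet is the largest prefix of this list for which every included type satisfies E_i/h_i > R on the types above it.
Rate on top 1: 0.4559. E: 1.55 > 0.4559 → include.
Rate on top 2: 0.6077. A: 1.19 > 0.6077 → include.
Optimal diet: B, E, A — 3 of 3 types.

3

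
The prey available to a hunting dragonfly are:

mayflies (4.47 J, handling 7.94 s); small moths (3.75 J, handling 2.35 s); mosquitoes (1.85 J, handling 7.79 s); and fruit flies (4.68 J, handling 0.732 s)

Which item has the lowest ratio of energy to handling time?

mosquitoes

Profitability E/h (J/s): mayflies = 4.47/7.94 = 0.563, small moths = 3.75/2.35 = 1.6, mosquitoes = 1.85/7.79 = 0.237, fruit flies = 4.68/0.732 = 6.39.
Ranked: fruit flies > small moths > mayflies > mosquitoes.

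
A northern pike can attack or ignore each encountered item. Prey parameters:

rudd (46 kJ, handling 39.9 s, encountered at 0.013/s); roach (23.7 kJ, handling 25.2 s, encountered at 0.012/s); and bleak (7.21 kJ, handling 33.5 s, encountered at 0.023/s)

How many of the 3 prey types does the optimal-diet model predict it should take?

2

Rank by E/h (kJ/s): rudd 1.15, roach 0.94, bleak 0.215. Include each in turn until the next type's E/h falls below the running intake rate.
Rate on top 1: 0.3938. roach: 0.94 > 0.3938 → include.
Rate on top 2: 0.4845. bleak: 0.215 < 0.4845 → exclude; stop.
Optimal diet: rudd, roach — 2 of 3 types.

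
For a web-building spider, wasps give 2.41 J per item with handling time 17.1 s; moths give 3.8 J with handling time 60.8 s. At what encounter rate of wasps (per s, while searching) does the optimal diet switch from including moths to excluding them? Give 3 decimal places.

Drop moths once their profitability E₂/h₂ falls below the rate achievable on wasps alone: E₂/h₂ = λE₁/(1 + λh₁).
Solve for λ: λE₁h₂ = E₂(1 + λh₁) → λ(E₁h₂ − E₂h₁) = E₂ → λ = E₂/(E₁h₂ − E₂h₁).
λ = 3.8/(2.41×60.8 − 3.8×17.1) = 3.8/81.55 = 0.0466 per s.

0.047 per s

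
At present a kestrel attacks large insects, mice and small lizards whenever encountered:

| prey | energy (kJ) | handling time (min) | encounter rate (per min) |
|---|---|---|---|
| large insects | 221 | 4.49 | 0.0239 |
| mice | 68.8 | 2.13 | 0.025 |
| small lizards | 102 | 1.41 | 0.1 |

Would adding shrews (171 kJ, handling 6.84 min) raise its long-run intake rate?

Yes

Intake rate on the current diet: R = (0.0239×221 + 0.025×68.8 + 0.1×102) / (1 + 0.0239×4.49 + 0.025×2.13 + 0.1×1.41) = 17.2/1.302 = 13.22 kJ/min.
Profitability of shrews: 171/6.84 = 25 kJ/min.
Since 25 > R, including shrews increases the long-run rate.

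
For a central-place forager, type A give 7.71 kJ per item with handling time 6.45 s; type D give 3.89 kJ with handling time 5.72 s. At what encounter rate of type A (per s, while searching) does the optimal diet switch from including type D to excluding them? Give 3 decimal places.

0.205 per s

The zero-one rule: include type D iff E₂/h₂ > λE₁/(1+λh₁). Equality gives the switch point.
λE₁h₂ = E₂ + λE₂h₁ ⇒ λ = E₂/(E₁h₂ − E₂h₁) = 3.89/(44.1 − 25.09) = 0.2046 per s.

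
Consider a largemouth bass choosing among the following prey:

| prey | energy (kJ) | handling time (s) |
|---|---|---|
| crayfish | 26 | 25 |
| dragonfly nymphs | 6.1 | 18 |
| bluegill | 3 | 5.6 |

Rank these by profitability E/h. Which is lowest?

Profitability E/h (kJ/s): crayfish = 26/25 = 1.04, dragonfly nymphs = 6.1/18 = 0.339, bluegill = 3/5.6 = 0.536.
Ranked: crayfish > bluegill > dragonfly nymphs.

dragonfly nymphs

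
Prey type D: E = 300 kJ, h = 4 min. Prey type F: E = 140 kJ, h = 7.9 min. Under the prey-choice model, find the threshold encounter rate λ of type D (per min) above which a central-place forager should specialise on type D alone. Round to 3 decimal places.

Drop type F once their profitability E₂/h₂ falls below the rate achievable on type D alone: E₂/h₂ = λE₁/(1 + λh₁).
Solve for λ: λE₁h₂ = E₂(1 + λh₁) → λ(E₁h₂ − E₂h₁) = E₂ → λ = E₂/(E₁h₂ − E₂h₁).
λ = 140/(300×7.9 − 140×4) = 140/1810 = 0.07735 per min.

0.077 per min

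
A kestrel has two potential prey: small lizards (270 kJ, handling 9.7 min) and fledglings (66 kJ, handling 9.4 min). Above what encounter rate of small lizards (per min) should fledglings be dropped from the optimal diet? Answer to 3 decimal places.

0.035 per min

Drop fledglings once their profitability E₂/h₂ falls below the rate achievable on small lizards alone: E₂/h₂ = λE₁/(1 + λh₁).
Solve for λ: λE₁h₂ = E₂(1 + λh₁) → λ(E₁h₂ − E₂h₁) = E₂ → λ = E₂/(E₁h₂ − E₂h₁).
λ = 66/(270×9.4 − 66×9.7) = 66/1898 = 0.03478 per min.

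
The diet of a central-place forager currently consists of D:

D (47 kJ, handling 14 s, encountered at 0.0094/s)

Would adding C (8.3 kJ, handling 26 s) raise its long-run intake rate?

Current rate: (0.0094×47)/(1 + 0.0094×14) = 0.3904 kJ/s.
Profitability of C: 8.3/26 = 0.3192 kJ/s.
Since 0.3192 < R, time spent handling C is better spent searching.

No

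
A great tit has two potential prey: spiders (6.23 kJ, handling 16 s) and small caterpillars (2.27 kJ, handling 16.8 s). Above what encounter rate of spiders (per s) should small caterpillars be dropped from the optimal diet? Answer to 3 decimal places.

Drop small caterpillars once their profitability E₂/h₂ falls below the rate achievable on spiders alone: E₂/h₂ = λE₁/(1 + λh₁).
Solve for λ: λE₁h₂ = E₂(1 + λh₁) → λ(E₁h₂ − E₂h₁) = E₂ → λ = E₂/(E₁h₂ − E₂h₁).
λ = 2.27/(6.23×16.8 − 2.27×16) = 2.27/68.34 = 0.03321 per s.

0.033 per s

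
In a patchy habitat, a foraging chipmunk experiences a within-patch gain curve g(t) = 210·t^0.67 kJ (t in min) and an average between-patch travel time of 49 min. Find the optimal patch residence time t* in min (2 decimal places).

Optimal t* satisfies g'(t*) = g(t*)/(T + t*).
g'(t) = 0.67·210·t^-0.33. Setting 0.67·210·t^-0.33 = 210·t^0.67/(49+t) gives 0.67(49+t) = t, so 0.33·t = 0.67×49.
t* = 0.67×49/0.33 = 99.48 min.

99.48 min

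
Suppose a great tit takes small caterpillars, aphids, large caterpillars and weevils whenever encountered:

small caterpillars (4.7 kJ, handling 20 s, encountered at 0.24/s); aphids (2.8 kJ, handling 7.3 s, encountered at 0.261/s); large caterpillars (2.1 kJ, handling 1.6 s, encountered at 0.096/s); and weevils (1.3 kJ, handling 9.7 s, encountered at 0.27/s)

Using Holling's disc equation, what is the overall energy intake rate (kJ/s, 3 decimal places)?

R = Σλ_iE_i / (1 + Σλ_ih_i)
Numerator: 0.24×4.7 + 0.261×2.8 + 0.096×2.1 + 0.27×1.3 = 2.411
Denominator: 1 + 0.24×20 + 0.261×7.3 + 0.096×1.6 + 0.27×9.7 = 10.48
R = 2.411/10.48 = 0.2301 kJ/s

0.230 kJ/s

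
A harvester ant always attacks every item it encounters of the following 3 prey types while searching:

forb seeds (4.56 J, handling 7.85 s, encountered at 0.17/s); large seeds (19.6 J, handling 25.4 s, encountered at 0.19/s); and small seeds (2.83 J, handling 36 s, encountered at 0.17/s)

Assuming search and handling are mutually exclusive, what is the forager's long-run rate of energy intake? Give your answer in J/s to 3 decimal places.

R = Σλ_iE_i / (1 + Σλ_ih_i)
Numerator: 0.17×4.56 + 0.19×19.6 + 0.17×2.83 = 4.98
Denominator: 1 + 0.17×7.85 + 0.19×25.4 + 0.17×36 = 13.28
R = 4.98/13.28 = 0.375 J/s

0.375 J/s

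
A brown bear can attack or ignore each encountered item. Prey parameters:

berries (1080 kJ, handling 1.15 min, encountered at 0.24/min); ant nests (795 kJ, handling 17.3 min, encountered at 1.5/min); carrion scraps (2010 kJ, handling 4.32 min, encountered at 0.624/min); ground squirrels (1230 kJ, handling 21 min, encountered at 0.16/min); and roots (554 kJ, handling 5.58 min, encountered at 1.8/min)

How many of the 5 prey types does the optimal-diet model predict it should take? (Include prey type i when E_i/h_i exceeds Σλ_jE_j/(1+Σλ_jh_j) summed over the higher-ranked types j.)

Rank by E/h (kJ/min): berries 939, carrion scraps 465, roots 99.3, ground squirrels 58.6, ant nests 46. Include each in turn until the next type's E/h falls below the running intake rate.
Rate on top 1: 203.1. carrion scraps: 465 > 203.1 → include.
Rate on top 2: 381.1. roots: 99.3 < 381.1 → exclude; stop.
Optimal diet: berries, carrion scraps — 2 of 5 types.

2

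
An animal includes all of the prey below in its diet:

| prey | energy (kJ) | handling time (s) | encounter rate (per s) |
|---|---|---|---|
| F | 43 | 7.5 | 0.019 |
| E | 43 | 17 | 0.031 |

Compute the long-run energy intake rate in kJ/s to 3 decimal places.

Energy encountered per unit search time: 0.019×43 + 0.031×43 = 2.15 kJ/s.
Handling time per unit search time: 0.019×7.5 + 0.031×17 = 0.6695.
Rate = 2.15/(1 + 0.6695) = 1.288 kJ/s.

1.288 kJ/s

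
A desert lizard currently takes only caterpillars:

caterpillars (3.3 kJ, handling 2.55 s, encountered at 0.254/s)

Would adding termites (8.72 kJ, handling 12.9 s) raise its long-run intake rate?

On caterpillars alone, R = ΣλE/(1+Σλh) = 0.8382/1.648 = 0.5087 kJ/s.
termites: E/h = 8.72/12.9 = 0.676 kJ/s.
Since 0.676 > R, including termites increases the long-run rate.

Yes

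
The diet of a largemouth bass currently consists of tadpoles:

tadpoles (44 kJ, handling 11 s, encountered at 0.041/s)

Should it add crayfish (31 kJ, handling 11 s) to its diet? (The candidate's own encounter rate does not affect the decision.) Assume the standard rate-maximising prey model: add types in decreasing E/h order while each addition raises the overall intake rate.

Yes

On tadpoles alone, R = ΣλE/(1+Σλh) = 1.804/1.451 = 1.243 kJ/s.
crayfish: E/h = 31/11 = 2.818 kJ/s.
2.818 > 1.243, so adding crayfish raises the average — include it.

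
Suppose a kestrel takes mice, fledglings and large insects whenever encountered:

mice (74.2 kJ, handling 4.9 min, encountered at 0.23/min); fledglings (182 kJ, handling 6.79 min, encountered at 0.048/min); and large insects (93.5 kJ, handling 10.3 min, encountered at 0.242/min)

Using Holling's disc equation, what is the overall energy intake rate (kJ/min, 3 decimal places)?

9.792 kJ/min

Energy encountered per unit search time: 0.23×74.2 + 0.048×182 + 0.242×93.5 = 48.43 kJ/min.
Handling time per unit search time: 0.23×4.9 + 0.048×6.79 + 0.242×10.3 = 3.946.
Rate = 48.43/(1 + 3.946) = 9.792 kJ/min.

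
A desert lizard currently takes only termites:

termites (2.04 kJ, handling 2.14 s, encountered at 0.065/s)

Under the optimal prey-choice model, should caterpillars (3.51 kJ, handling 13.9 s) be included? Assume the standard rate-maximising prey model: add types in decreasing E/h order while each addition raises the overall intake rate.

Current rate: (0.065×2.04)/(1 + 0.065×2.14) = 0.1164 kJ/s.
Profitability of caterpillars: 3.51/13.9 = 0.2525 kJ/s.
0.2525 > 0.1164, so adding caterpillars raises the average — include it.

Yes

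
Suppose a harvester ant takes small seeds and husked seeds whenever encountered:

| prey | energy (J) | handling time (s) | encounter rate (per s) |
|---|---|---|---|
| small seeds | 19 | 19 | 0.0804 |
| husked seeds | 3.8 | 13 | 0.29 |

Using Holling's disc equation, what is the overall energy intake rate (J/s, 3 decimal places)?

Energy encountered per unit search time: 0.0804×19 + 0.29×3.8 = 2.63 J/s.
Handling time per unit search time: 0.0804×19 + 0.29×13 = 5.298.
Rate = 2.63/(1 + 5.298) = 0.4176 J/s.

0.418 J/s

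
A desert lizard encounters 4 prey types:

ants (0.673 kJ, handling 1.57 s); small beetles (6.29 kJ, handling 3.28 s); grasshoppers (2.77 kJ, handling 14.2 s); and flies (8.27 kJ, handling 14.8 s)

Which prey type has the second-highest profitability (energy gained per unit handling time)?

flies

Profitability E/h (kJ/s): ants = 0.673/1.57 = 0.429, small beetles = 6.29/3.28 = 1.92, grasshoppers = 2.77/14.2 = 0.195, flies = 8.27/14.8 = 0.559.
Ranked: small beetles > flies > ants > grasshoppers.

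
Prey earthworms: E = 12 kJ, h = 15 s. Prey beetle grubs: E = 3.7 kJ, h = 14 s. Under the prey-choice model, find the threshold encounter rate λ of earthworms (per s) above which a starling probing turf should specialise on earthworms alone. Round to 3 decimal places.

Drop beetle grubs once their profitability E₂/h₂ falls below the rate achievable on earthworms alone: E₂/h₂ = λE₁/(1 + λh₁).
Solve for λ: λE₁h₂ = E₂(1 + λh₁) → λ(E₁h₂ − E₂h₁) = E₂ → λ = E₂/(E₁h₂ − E₂h₁).
λ = 3.7/(12×14 − 3.7×15) = 3.7/112.5 = 0.03289 per s.

0.033 per s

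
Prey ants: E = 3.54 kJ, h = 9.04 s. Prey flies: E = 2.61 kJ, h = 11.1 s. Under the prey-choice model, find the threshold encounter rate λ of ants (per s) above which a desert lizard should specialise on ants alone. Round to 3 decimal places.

At the threshold, the rate on ants alone equals the profitability of flies: λ·3.54/(1 + λ·9.04) = 2.61/11.1 = 0.2351.
Rearranging, λ(3.54 − 0.2351×9.04) = 0.2351, so λ = 0.2351/1.414 = 0.1662 per s.

0.166 per s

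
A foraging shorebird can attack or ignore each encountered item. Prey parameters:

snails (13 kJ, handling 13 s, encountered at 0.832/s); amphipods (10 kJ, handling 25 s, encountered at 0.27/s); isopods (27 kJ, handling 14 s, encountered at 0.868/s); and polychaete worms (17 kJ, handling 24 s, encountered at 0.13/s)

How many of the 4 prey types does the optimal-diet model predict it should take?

Profitabilities (E/h, kJ/s): isopods 1.93, snails 1, polychaete worms 0.708, amphipods 0.4. Add prey in this order while the next type's profitability exceeds the intake rate on those already taken.
Rate on top 1: 1.782. snails: 1 < 1.782 → exclude; stop.
Optimal diet: isopods — 1 of 4 types.

1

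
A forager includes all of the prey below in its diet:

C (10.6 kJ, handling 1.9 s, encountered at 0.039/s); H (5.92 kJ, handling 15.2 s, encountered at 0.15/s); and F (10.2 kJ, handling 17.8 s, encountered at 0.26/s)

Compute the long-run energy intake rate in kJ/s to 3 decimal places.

Energy encountered per unit search time: 0.039×10.6 + 0.15×5.92 + 0.26×10.2 = 3.953 kJ/s.
Handling time per unit search time: 0.039×1.9 + 0.15×15.2 + 0.26×17.8 = 6.982.
Rate = 3.953/(1 + 6.982) = 0.4953 kJ/s.

0.495 kJ/s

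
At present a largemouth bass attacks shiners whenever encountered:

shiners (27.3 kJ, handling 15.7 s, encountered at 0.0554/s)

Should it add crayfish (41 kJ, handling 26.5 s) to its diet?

Current rate: (0.0554×27.3)/(1 + 0.0554×15.7) = 0.8089 kJ/s.
crayfish: E/h = 41/26.5 = 1.547 kJ/s.
1.547 > 0.8089, so adding crayfish raises the average — include it.

Yes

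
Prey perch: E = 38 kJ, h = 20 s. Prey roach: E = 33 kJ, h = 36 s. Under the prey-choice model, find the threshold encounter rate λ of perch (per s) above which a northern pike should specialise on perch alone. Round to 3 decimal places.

0.047 per s

Drop roach once their profitability E₂/h₂ falls below the rate achievable on perch alone: E₂/h₂ = λE₁/(1 + λh₁).
Solve for λ: λE₁h₂ = E₂(1 + λh₁) → λ(E₁h₂ − E₂h₁) = E₂ → λ = E₂/(E₁h₂ − E₂h₁).
λ = 33/(38×36 − 33×20) = 33/708 = 0.04661 per s.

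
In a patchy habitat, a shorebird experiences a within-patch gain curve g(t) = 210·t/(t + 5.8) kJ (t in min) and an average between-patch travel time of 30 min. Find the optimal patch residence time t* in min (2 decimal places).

13.19 min

Optimal t* satisfies g'(t*) = g(t*)/(T + t*).
g'(t) = 210·5.8/(t + 5.8)². Setting 210·5.8/(t+5.8)² = 210t/[(t+5.8)(30+t)] gives 5.8(30+t) = t(t+5.8), so t² = 5.8×30 = 174.
t* = √174 = 13.19 min.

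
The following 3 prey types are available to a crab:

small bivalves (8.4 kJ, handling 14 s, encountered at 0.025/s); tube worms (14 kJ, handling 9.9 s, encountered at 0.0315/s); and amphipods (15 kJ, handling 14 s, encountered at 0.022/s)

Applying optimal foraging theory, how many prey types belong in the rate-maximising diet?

Rank by E/h (kJ/s): tube worms 1.41, amphipods 1.07, small bivalves 0.6. Include each in turn until the next type's E/h falls below the running intake rate.
Rate on top 1: 0.3362. amphipods: 1.07 > 0.3362 → include.
Rate on top 2: 0.476. small bivalves: 0.6 > 0.476 → include.
Optimal diet: tube worms, amphipods, small bivalves — 3 of 3 types.

3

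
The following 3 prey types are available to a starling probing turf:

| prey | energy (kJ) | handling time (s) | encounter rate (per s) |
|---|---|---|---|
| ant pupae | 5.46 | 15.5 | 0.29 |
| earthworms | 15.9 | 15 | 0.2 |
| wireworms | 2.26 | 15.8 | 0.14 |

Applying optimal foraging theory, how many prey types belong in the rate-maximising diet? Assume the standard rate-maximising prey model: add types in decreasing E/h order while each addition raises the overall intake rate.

Rank by E/h (kJ/s): earthworms 1.06, ant pupae 0.352, wireworms 0.143. Include each in turn until the next type's E/h falls below the running intake rate.
Rate on top 1: 0.795. ant pupae: 0.352 < 0.795 → exclude; stop.
Optimal diet: earthworms — 1 of 3 types.

1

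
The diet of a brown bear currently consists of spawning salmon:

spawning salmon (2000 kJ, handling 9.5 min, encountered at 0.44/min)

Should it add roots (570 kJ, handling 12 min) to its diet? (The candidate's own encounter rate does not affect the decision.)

Intake rate on the current diet: R = (0.44×2000) / (1 + 0.44×9.5) = 880/5.18 = 169.9 kJ/min.
roots: E/h = 570/12 = 47.5 kJ/min.
47.5 < 169.9, so adding roots would lower the average — exclude it.

No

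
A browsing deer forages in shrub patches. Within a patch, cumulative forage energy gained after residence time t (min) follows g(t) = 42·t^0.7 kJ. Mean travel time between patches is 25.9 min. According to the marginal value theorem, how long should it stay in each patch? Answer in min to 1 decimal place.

60.4 min

By the marginal value theorem, leave when the instantaneous gain rate g'(t) equals the habitat-wide average g(t)/(T + t).
g'(t) = 0.7·42·t^-0.3. Setting 0.7·42·t^-0.3 = 42·t^0.7/(25.9+t) gives 0.7(25.9+t) = t, so 0.30·t = 0.7×25.9.
t* = 0.7×25.9/0.30 = 60.43 min.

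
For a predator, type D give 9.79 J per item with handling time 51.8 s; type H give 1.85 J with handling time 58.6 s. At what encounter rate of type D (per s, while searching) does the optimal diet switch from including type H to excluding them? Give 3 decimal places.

0.004 per s

Drop type H once their profitability E₂/h₂ falls below the rate achievable on type D alone: E₂/h₂ = λE₁/(1 + λh₁).
Solve for λ: λE₁h₂ = E₂(1 + λh₁) → λ(E₁h₂ − E₂h₁) = E₂ → λ = E₂/(E₁h₂ − E₂h₁).
λ = 1.85/(9.79×58.6 − 1.85×51.8) = 1.85/477.9 = 0.003871 per s.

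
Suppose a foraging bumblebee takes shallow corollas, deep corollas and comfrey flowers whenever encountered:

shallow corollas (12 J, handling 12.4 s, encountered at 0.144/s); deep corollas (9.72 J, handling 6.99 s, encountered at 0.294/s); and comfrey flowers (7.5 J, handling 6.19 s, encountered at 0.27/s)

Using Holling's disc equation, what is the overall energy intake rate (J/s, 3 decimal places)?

1.015 J/s

R = (0.144×12 + 0.294×9.72 + 0.27×7.5) / (1 + 0.144×12.4 + 0.294×6.99 + 0.27×6.19) = 6.611/6.512 = 1.015 J/s.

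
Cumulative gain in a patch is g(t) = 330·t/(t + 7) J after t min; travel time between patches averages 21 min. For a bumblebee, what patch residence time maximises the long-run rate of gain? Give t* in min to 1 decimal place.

12.1 min

By the marginal value theorem, leave when the instantaneous gain rate g'(t) equals the habitat-wide average g(t)/(T + t).
g'(t) = 330·7/(t + 7)². Setting 330·7/(t+7)² = 330t/[(t+7)(21+t)] gives 7(21+t) = t(t+7), so t² = 7×21 = 147.
t* = √147 = 12.12 min.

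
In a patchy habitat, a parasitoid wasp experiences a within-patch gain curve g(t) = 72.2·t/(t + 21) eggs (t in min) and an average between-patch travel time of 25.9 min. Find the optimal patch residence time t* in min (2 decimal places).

23.32 min

By the marginal value theorem, leave when the instantaneous gain rate g'(t) equals the habitat-wide average g(t)/(T + t).
g'(t) = 72.2·21/(t + 21)². Setting 72.2·21/(t+21)² = 72.2t/[(t+21)(25.9+t)] gives 21(25.9+t) = t(t+21), so t² = 21×25.9 = 543.9.
t* = √543.9 = 23.32 min.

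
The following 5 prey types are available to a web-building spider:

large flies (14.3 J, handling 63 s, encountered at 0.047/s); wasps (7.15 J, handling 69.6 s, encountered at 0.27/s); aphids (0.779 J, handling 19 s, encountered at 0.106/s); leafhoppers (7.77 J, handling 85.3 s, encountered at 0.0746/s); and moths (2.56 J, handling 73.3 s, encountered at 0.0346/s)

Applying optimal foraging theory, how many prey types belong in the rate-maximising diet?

1

E/h in descending order: large flies 0.227, wasps 0.103, leafhoppers 0.0911, aphids 0.041, moths 0.0349 J/s. The optimal diet is the largest prefix of this list for which every included type satisfies E_i/h_i > R on the types above it.
Rate on top 1: 0.1697. wasps: 0.103 < 0.1697 → exclude; stop.
Optimal diet: large flies — 1 of 5 types.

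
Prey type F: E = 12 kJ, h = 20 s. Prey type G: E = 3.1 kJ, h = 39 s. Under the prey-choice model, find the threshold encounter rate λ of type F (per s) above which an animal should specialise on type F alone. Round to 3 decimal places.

Drop type G once their profitability E₂/h₂ falls below the rate achievable on type F alone: E₂/h₂ = λE₁/(1 + λh₁).
Solve for λ: λE₁h₂ = E₂(1 + λh₁) → λ(E₁h₂ − E₂h₁) = E₂ → λ = E₂/(E₁h₂ − E₂h₁).
λ = 3.1/(12×39 − 3.1×20) = 3.1/406 = 0.007635 per s.

0.008 per s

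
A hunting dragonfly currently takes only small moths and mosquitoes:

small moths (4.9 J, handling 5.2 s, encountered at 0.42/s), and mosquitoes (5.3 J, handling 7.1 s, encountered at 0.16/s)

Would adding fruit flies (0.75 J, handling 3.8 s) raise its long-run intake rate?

Current rate: (0.42×4.9 + 0.16×5.3)/(1 + 0.42×5.2 + 0.16×7.1) = 0.6727 J/s.
Profitability of fruit flies: 0.75/3.8 = 0.1974 J/s.
Since 0.1974 < R, time spent handling fruit flies is better spent searching.

No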